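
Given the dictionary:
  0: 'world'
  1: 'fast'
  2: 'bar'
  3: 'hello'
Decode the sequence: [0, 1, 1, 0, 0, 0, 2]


Look up each index in the dictionary:
  0 -> 'world'
  1 -> 'fast'
  1 -> 'fast'
  0 -> 'world'
  0 -> 'world'
  0 -> 'world'
  2 -> 'bar'

Decoded: "world fast fast world world world bar"


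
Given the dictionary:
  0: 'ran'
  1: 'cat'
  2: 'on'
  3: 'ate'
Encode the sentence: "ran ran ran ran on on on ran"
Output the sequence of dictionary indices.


Look up each word in the dictionary:
  'ran' -> 0
  'ran' -> 0
  'ran' -> 0
  'ran' -> 0
  'on' -> 2
  'on' -> 2
  'on' -> 2
  'ran' -> 0

Encoded: [0, 0, 0, 0, 2, 2, 2, 0]


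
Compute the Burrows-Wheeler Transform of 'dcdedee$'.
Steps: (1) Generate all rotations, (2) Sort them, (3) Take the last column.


Rotations (sorted):
  0: $dcdedee -> last char: e
  1: cdedee$d -> last char: d
  2: dcdedee$ -> last char: $
  3: dedee$dc -> last char: c
  4: dee$dcde -> last char: e
  5: e$dcdede -> last char: e
  6: edee$dcd -> last char: d
  7: ee$dcded -> last char: d


BWT = ed$ceedd


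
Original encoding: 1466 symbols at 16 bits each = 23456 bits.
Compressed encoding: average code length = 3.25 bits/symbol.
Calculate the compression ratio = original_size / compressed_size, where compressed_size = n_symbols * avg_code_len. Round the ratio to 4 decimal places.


original_size = n_symbols * orig_bits = 1466 * 16 = 23456 bits
compressed_size = n_symbols * avg_code_len = 1466 * 3.25 = 4764.5 bits
ratio = original_size / compressed_size = 23456 / 4764.5 = 4.9231

Compression ratio = 4.9231


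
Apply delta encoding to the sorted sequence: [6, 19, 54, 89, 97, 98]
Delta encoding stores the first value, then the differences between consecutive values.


First value: 6
Deltas:
  19 - 6 = 13
  54 - 19 = 35
  89 - 54 = 35
  97 - 89 = 8
  98 - 97 = 1


Delta encoded: [6, 13, 35, 35, 8, 1]


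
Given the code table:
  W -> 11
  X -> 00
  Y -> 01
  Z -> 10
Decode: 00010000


Decoding:
00 -> X
01 -> Y
00 -> X
00 -> X


Result: XYXX


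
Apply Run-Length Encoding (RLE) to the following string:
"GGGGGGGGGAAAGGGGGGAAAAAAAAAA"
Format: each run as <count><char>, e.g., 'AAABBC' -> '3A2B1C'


Scanning runs left to right:
  i=0: run of 'G' x 9 -> '9G'
  i=9: run of 'A' x 3 -> '3A'
  i=12: run of 'G' x 6 -> '6G'
  i=18: run of 'A' x 10 -> '10A'

RLE = 9G3A6G10A


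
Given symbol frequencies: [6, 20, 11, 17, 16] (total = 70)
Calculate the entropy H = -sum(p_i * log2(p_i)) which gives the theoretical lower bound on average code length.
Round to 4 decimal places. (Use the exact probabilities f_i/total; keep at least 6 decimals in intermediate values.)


Per-symbol terms -p_i * log2(p_i) with p_i = f_i/70:
  p = 6/70 = 0.085714: log2(p) = -3.544321, -p*log2(p) = 0.303799
  p = 20/70 = 0.285714: log2(p) = -1.807355, -p*log2(p) = 0.516387
  p = 11/70 = 0.157143: log2(p) = -2.669851, -p*log2(p) = 0.419548
  p = 17/70 = 0.242857: log2(p) = -2.041820, -p*log2(p) = 0.495871
  p = 16/70 = 0.228571: log2(p) = -2.129283, -p*log2(p) = 0.486693
H = 0.303799 + 0.516387 + 0.419548 + 0.495871 + 0.486693 = 2.222298

H = 2.2223 bits/symbol


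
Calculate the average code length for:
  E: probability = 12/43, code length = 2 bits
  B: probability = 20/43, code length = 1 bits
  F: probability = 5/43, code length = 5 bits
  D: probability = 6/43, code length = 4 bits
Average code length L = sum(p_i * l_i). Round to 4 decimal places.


Weighted contributions p_i * l_i:
  E: (12/43) * 2 = 24/43
  B: (20/43) * 1 = 20/43
  F: (5/43) * 5 = 25/43
  D: (6/43) * 4 = 24/43
Sum = (24 + 20 + 25 + 24)/43 = 93/43

L = 93/43 = 2.1628 bits/symbol


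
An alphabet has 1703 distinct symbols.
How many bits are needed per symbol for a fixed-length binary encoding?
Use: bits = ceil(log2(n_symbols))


log2(1703) = 10.7339
Bracket: 2^10 = 1024 < 1703 <= 2^11 = 2048
So ceil(log2(1703)) = 11

bits = ceil(log2(1703)) = ceil(10.7339) = 11 bits


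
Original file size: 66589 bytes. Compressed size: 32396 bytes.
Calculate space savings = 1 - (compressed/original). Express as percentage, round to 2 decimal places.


ratio = compressed/original = 32396/66589 = 0.486507
savings = 1 - ratio = 1 - 0.486507 = 0.513493
as a percentage: 0.513493 * 100 = 51.35%

Space savings = 1 - 32396/66589 = 51.35%


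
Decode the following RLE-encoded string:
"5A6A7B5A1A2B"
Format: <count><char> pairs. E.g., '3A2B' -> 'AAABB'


Expanding each <count><char> pair:
  5A -> 'AAAAA'
  6A -> 'AAAAAA'
  7B -> 'BBBBBBB'
  5A -> 'AAAAA'
  1A -> 'A'
  2B -> 'BB'

Decoded = AAAAAAAAAAABBBBBBBAAAAAABB


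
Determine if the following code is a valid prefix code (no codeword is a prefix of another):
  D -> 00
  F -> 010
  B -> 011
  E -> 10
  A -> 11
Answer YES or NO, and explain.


Checking each pair (does one codeword prefix another?):
  D='00' vs F='010': no prefix
  D='00' vs B='011': no prefix
  D='00' vs E='10': no prefix
  D='00' vs A='11': no prefix
  F='010' vs D='00': no prefix
  F='010' vs B='011': no prefix
  F='010' vs E='10': no prefix
  F='010' vs A='11': no prefix
  B='011' vs D='00': no prefix
  B='011' vs F='010': no prefix
  B='011' vs E='10': no prefix
  B='011' vs A='11': no prefix
  E='10' vs D='00': no prefix
  E='10' vs F='010': no prefix
  E='10' vs B='011': no prefix
  E='10' vs A='11': no prefix
  A='11' vs D='00': no prefix
  A='11' vs F='010': no prefix
  A='11' vs B='011': no prefix
  A='11' vs E='10': no prefix
No violation found over all pairs.

YES -- this is a valid prefix code. No codeword is a prefix of any other codeword.


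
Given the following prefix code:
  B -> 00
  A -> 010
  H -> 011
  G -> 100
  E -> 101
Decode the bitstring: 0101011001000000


Decoding step by step:
Bits 010 -> A
Bits 101 -> E
Bits 100 -> G
Bits 100 -> G
Bits 00 -> B
Bits 00 -> B


Decoded message: AEGGBB


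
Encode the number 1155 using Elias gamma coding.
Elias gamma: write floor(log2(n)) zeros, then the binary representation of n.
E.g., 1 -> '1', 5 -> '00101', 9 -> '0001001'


num_bits = floor(log2(1155)) + 1 = 11
leading_zeros = num_bits - 1 = 10
binary(1155) = 10010000011

Elias gamma(1155) = '0000000000' + '10010000011' = 000000000010010000011 (21 bits)


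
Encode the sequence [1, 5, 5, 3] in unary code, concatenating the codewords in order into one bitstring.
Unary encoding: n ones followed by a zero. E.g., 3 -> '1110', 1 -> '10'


Encode each number as n ones followed by a terminating 0:
  1 -> 10 (2 bits)
  5 -> 111110 (6 bits)
  5 -> 111110 (6 bits)
  3 -> 1110 (4 bits)
Total length = 2 + 6 + 6 + 4 = 18 bits.

Unary([1, 5, 5, 3]) = 101111101111101110 (18 bits)


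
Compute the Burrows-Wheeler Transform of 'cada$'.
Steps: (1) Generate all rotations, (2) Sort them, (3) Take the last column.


Rotations (sorted):
  0: $cada -> last char: a
  1: a$cad -> last char: d
  2: ada$c -> last char: c
  3: cada$ -> last char: $
  4: da$ca -> last char: a


BWT = adc$a


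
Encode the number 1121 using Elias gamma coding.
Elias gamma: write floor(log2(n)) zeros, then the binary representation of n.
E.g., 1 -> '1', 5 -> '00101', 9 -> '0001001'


num_bits = floor(log2(1121)) + 1 = 11
leading_zeros = num_bits - 1 = 10
binary(1121) = 10001100001

Elias gamma(1121) = '0000000000' + '10001100001' = 000000000010001100001 (21 bits)


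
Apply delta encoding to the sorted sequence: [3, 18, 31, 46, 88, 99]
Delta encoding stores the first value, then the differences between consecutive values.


First value: 3
Deltas:
  18 - 3 = 15
  31 - 18 = 13
  46 - 31 = 15
  88 - 46 = 42
  99 - 88 = 11


Delta encoded: [3, 15, 13, 15, 42, 11]


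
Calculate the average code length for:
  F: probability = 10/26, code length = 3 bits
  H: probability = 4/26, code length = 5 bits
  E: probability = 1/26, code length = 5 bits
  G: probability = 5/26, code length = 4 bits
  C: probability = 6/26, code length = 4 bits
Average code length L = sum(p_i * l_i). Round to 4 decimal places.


Weighted contributions p_i * l_i:
  F: (10/26) * 3 = 30/26
  H: (4/26) * 5 = 20/26
  E: (1/26) * 5 = 5/26
  G: (5/26) * 4 = 20/26
  C: (6/26) * 4 = 24/26
Sum = (30 + 20 + 5 + 20 + 24)/26 = 99/26

L = 99/26 = 3.8077 bits/symbol


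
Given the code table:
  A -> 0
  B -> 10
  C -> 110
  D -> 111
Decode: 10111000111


Decoding:
10 -> B
111 -> D
0 -> A
0 -> A
0 -> A
111 -> D


Result: BDAAAD


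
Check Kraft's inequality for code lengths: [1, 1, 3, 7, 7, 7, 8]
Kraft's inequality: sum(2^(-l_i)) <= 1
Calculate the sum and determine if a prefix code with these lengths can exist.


Sum = 2^(-1) + 2^(-1) + 2^(-3) + 2^(-7) + 2^(-7) + 2^(-7) + 2^(-8)
    = 0.5 + 0.5 + 0.125 + 0.0078125 + 0.0078125 + 0.0078125 + 0.00390625
    = 295/256 = 1.15234375
Since 1.15234375 > 1, Kraft's inequality is NOT satisfied.
A prefix code with these lengths CANNOT exist.

Kraft sum = 1.15234375. Not satisfied.


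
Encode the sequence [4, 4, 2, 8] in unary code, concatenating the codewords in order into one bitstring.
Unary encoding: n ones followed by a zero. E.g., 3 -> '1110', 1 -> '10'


Encode each number as n ones followed by a terminating 0:
  4 -> 11110 (5 bits)
  4 -> 11110 (5 bits)
  2 -> 110 (3 bits)
  8 -> 111111110 (9 bits)
Total length = 5 + 5 + 3 + 9 = 22 bits.

Unary([4, 4, 2, 8]) = 1111011110110111111110 (22 bits)


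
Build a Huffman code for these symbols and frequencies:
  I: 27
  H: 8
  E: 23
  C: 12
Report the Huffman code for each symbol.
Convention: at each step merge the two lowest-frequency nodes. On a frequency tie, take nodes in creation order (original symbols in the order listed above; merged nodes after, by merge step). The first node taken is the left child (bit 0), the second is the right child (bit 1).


Huffman tree construction:
Step 1: Merge H(8) + C(12) = 20
Step 2: Merge (H+C)(20) + E(23) = 43
Step 3: Merge I(27) + ((H+C)+E)(43) = 70
Read each symbol's code off the tree from the root (left child = 0, right child = 1).

Codes:
  I: 0 (length 1)
  H: 100 (length 3)
  E: 11 (length 2)
  C: 101 (length 3)
Average code length: 133/70 = 1.9000 bits/symbol


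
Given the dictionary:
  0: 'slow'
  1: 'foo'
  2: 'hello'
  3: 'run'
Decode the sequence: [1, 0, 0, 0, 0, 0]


Look up each index in the dictionary:
  1 -> 'foo'
  0 -> 'slow'
  0 -> 'slow'
  0 -> 'slow'
  0 -> 'slow'
  0 -> 'slow'

Decoded: "foo slow slow slow slow slow"


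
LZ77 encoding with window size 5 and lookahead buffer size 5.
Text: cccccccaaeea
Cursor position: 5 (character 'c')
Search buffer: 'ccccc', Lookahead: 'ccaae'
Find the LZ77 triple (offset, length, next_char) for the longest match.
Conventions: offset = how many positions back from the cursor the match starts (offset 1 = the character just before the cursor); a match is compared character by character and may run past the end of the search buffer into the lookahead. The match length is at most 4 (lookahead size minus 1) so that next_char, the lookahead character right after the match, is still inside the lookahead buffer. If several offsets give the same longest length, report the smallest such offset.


Try each offset into the search buffer:
  offset=1 (pos 4, char 'c'): match length 2
  offset=2 (pos 3, char 'c'): match length 2
  offset=3 (pos 2, char 'c'): match length 2
  offset=4 (pos 1, char 'c'): match length 2
  offset=5 (pos 0, char 'c'): match length 2
Longest match has length 2, found at offsets 1, 2, 3, 4, 5; take the smallest, offset 1.
next_char = character at position 5 + 2 = 7 -> 'a'

Best match: offset=1, length=2 (matching 'cc' starting at position 4)
LZ77 triple: (1, 2, 'a')


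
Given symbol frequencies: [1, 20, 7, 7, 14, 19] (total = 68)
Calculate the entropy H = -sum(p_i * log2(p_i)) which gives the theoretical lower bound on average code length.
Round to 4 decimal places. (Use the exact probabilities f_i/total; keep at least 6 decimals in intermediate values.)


Per-symbol terms -p_i * log2(p_i) with p_i = f_i/68:
  p = 1/68 = 0.014706: log2(p) = -6.087463, -p*log2(p) = 0.089522
  p = 20/68 = 0.294118: log2(p) = -1.765535, -p*log2(p) = 0.519275
  p = 7/68 = 0.102941: log2(p) = -3.280108, -p*log2(p) = 0.337658
  p = 7/68 = 0.102941: log2(p) = -3.280108, -p*log2(p) = 0.337658
  p = 14/68 = 0.205882: log2(p) = -2.280108, -p*log2(p) = 0.469434
  p = 19/68 = 0.279412: log2(p) = -1.839535, -p*log2(p) = 0.513988
H = 0.089522 + 0.519275 + 0.337658 + 0.337658 + 0.469434 + 0.513988 = 2.267535

H = 2.2675 bits/symbol


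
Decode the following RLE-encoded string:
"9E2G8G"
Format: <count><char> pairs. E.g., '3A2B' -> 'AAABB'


Expanding each <count><char> pair:
  9E -> 'EEEEEEEEE'
  2G -> 'GG'
  8G -> 'GGGGGGGG'

Decoded = EEEEEEEEEGGGGGGGGGG


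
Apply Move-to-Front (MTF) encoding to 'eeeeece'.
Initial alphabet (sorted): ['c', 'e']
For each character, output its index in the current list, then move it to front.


MTF encoding:
'e': index 1 in ['c', 'e'] -> ['e', 'c']
'e': index 0 in ['e', 'c'] -> ['e', 'c']
'e': index 0 in ['e', 'c'] -> ['e', 'c']
'e': index 0 in ['e', 'c'] -> ['e', 'c']
'e': index 0 in ['e', 'c'] -> ['e', 'c']
'c': index 1 in ['e', 'c'] -> ['c', 'e']
'e': index 1 in ['c', 'e'] -> ['e', 'c']


Output: [1, 0, 0, 0, 0, 1, 1]


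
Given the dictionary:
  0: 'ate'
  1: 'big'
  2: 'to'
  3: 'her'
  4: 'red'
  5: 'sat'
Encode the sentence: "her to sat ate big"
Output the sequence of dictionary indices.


Look up each word in the dictionary:
  'her' -> 3
  'to' -> 2
  'sat' -> 5
  'ate' -> 0
  'big' -> 1

Encoded: [3, 2, 5, 0, 1]


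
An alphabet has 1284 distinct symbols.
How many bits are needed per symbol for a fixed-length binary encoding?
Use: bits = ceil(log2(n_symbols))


log2(1284) = 10.3264
Bracket: 2^10 = 1024 < 1284 <= 2^11 = 2048
So ceil(log2(1284)) = 11

bits = ceil(log2(1284)) = ceil(10.3264) = 11 bits


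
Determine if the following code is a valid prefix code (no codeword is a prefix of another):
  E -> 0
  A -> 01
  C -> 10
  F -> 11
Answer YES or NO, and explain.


Checking each pair (does one codeword prefix another?):
  E='0' vs A='01': prefix -- VIOLATION

NO -- this is NOT a valid prefix code. E (0) is a prefix of A (01).


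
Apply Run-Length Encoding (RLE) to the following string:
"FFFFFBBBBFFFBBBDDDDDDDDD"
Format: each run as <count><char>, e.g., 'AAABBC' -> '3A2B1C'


Scanning runs left to right:
  i=0: run of 'F' x 5 -> '5F'
  i=5: run of 'B' x 4 -> '4B'
  i=9: run of 'F' x 3 -> '3F'
  i=12: run of 'B' x 3 -> '3B'
  i=15: run of 'D' x 9 -> '9D'

RLE = 5F4B3F3B9D


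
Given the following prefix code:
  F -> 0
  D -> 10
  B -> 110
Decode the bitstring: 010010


Decoding step by step:
Bits 0 -> F
Bits 10 -> D
Bits 0 -> F
Bits 10 -> D


Decoded message: FDFD


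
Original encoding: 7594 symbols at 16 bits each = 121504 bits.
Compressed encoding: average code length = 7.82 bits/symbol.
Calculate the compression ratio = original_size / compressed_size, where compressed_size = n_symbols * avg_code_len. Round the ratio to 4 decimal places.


original_size = n_symbols * orig_bits = 7594 * 16 = 121504 bits
compressed_size = n_symbols * avg_code_len = 7594 * 7.82 = 59385.08 bits
ratio = original_size / compressed_size = 121504 / 59385.08 = 2.046

Compression ratio = 2.046


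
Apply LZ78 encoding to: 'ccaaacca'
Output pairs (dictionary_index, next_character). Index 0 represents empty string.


LZ78 encoding steps:
Dictionary: {0: ''}
Step 1: w='' (idx 0), next='c' -> output (0, 'c'), add 'c' as idx 1
Step 2: w='c' (idx 1), next='a' -> output (1, 'a'), add 'ca' as idx 2
Step 3: w='' (idx 0), next='a' -> output (0, 'a'), add 'a' as idx 3
Step 4: w='a' (idx 3), next='c' -> output (3, 'c'), add 'ac' as idx 4
Step 5: w='ca' (idx 2), end of input -> output (2, '')


Encoded: [(0, 'c'), (1, 'a'), (0, 'a'), (3, 'c'), (2, '')]


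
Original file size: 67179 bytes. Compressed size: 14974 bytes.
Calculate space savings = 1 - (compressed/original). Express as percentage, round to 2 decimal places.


ratio = compressed/original = 14974/67179 = 0.222897
savings = 1 - ratio = 1 - 0.222897 = 0.777103
as a percentage: 0.777103 * 100 = 77.71%

Space savings = 1 - 14974/67179 = 77.71%


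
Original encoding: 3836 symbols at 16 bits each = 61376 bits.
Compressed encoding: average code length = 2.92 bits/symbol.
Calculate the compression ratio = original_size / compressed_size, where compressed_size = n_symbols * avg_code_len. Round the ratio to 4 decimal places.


original_size = n_symbols * orig_bits = 3836 * 16 = 61376 bits
compressed_size = n_symbols * avg_code_len = 3836 * 2.92 = 11201.12 bits
ratio = original_size / compressed_size = 61376 / 11201.12 = 5.4795

Compression ratio = 5.4795


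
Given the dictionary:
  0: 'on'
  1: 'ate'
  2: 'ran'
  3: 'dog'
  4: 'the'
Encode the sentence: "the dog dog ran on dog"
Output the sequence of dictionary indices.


Look up each word in the dictionary:
  'the' -> 4
  'dog' -> 3
  'dog' -> 3
  'ran' -> 2
  'on' -> 0
  'dog' -> 3

Encoded: [4, 3, 3, 2, 0, 3]


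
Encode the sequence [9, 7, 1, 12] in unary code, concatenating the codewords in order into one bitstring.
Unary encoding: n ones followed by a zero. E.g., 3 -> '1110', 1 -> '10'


Encode each number as n ones followed by a terminating 0:
  9 -> 1111111110 (10 bits)
  7 -> 11111110 (8 bits)
  1 -> 10 (2 bits)
  12 -> 1111111111110 (13 bits)
Total length = 10 + 8 + 2 + 13 = 33 bits.

Unary([9, 7, 1, 12]) = 111111111011111110101111111111110 (33 bits)


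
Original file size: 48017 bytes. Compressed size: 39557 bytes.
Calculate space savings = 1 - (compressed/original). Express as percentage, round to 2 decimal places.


ratio = compressed/original = 39557/48017 = 0.823812
savings = 1 - ratio = 1 - 0.823812 = 0.176188
as a percentage: 0.176188 * 100 = 17.62%

Space savings = 1 - 39557/48017 = 17.62%


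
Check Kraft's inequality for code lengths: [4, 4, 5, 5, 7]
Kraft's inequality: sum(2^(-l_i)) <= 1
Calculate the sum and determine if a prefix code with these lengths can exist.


Sum = 2^(-4) + 2^(-4) + 2^(-5) + 2^(-5) + 2^(-7)
    = 0.0625 + 0.0625 + 0.03125 + 0.03125 + 0.0078125
    = 25/128 = 0.1953125
Since 0.1953125 <= 1, Kraft's inequality IS satisfied.
A prefix code with these lengths CAN exist.

Kraft sum = 0.1953125. Satisfied.


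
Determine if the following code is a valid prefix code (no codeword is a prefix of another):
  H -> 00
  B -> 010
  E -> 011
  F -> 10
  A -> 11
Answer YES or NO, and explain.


Checking each pair (does one codeword prefix another?):
  H='00' vs B='010': no prefix
  H='00' vs E='011': no prefix
  H='00' vs F='10': no prefix
  H='00' vs A='11': no prefix
  B='010' vs H='00': no prefix
  B='010' vs E='011': no prefix
  B='010' vs F='10': no prefix
  B='010' vs A='11': no prefix
  E='011' vs H='00': no prefix
  E='011' vs B='010': no prefix
  E='011' vs F='10': no prefix
  E='011' vs A='11': no prefix
  F='10' vs H='00': no prefix
  F='10' vs B='010': no prefix
  F='10' vs E='011': no prefix
  F='10' vs A='11': no prefix
  A='11' vs H='00': no prefix
  A='11' vs B='010': no prefix
  A='11' vs E='011': no prefix
  A='11' vs F='10': no prefix
No violation found over all pairs.

YES -- this is a valid prefix code. No codeword is a prefix of any other codeword.


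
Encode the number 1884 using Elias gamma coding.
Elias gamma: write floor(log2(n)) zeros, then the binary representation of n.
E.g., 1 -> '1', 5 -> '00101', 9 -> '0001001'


num_bits = floor(log2(1884)) + 1 = 11
leading_zeros = num_bits - 1 = 10
binary(1884) = 11101011100

Elias gamma(1884) = '0000000000' + '11101011100' = 000000000011101011100 (21 bits)


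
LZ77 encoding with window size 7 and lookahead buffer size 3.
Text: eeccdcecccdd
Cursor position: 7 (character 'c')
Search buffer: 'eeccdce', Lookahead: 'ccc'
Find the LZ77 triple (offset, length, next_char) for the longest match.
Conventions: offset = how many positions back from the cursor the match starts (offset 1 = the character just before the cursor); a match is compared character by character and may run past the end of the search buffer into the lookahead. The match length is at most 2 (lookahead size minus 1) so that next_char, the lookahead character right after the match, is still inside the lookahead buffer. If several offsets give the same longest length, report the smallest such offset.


Try each offset into the search buffer:
  offset=1 (pos 6, char 'e'): match length 0
  offset=2 (pos 5, char 'c'): match length 1
  offset=3 (pos 4, char 'd'): match length 0
  offset=4 (pos 3, char 'c'): match length 1
  offset=5 (pos 2, char 'c'): match length 2
  offset=6 (pos 1, char 'e'): match length 0
  offset=7 (pos 0, char 'e'): match length 0
Longest match has length 2 at offset 5.
next_char = character at position 7 + 2 = 9 -> 'c'

Best match: offset=5, length=2 (matching 'cc' starting at position 2)
LZ77 triple: (5, 2, 'c')


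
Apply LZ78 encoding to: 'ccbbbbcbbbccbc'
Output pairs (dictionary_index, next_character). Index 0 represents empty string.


LZ78 encoding steps:
Dictionary: {0: ''}
Step 1: w='' (idx 0), next='c' -> output (0, 'c'), add 'c' as idx 1
Step 2: w='c' (idx 1), next='b' -> output (1, 'b'), add 'cb' as idx 2
Step 3: w='' (idx 0), next='b' -> output (0, 'b'), add 'b' as idx 3
Step 4: w='b' (idx 3), next='b' -> output (3, 'b'), add 'bb' as idx 4
Step 5: w='cb' (idx 2), next='b' -> output (2, 'b'), add 'cbb' as idx 5
Step 6: w='b' (idx 3), next='c' -> output (3, 'c'), add 'bc' as idx 6
Step 7: w='cb' (idx 2), next='c' -> output (2, 'c'), add 'cbc' as idx 7


Encoded: [(0, 'c'), (1, 'b'), (0, 'b'), (3, 'b'), (2, 'b'), (3, 'c'), (2, 'c')]


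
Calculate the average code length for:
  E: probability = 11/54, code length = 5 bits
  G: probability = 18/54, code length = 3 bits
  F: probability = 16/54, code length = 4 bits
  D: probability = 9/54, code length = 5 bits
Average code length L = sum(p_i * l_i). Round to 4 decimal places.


Weighted contributions p_i * l_i:
  E: (11/54) * 5 = 55/54
  G: (18/54) * 3 = 54/54
  F: (16/54) * 4 = 64/54
  D: (9/54) * 5 = 45/54
Sum = (55 + 54 + 64 + 45)/54 = 218/54

L = 218/54 = 4.0370 bits/symbol


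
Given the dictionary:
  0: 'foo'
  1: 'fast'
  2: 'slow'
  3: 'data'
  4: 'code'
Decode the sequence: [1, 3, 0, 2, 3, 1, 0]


Look up each index in the dictionary:
  1 -> 'fast'
  3 -> 'data'
  0 -> 'foo'
  2 -> 'slow'
  3 -> 'data'
  1 -> 'fast'
  0 -> 'foo'

Decoded: "fast data foo slow data fast foo"


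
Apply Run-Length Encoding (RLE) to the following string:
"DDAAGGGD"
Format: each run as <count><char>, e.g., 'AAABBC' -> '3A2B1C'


Scanning runs left to right:
  i=0: run of 'D' x 2 -> '2D'
  i=2: run of 'A' x 2 -> '2A'
  i=4: run of 'G' x 3 -> '3G'
  i=7: run of 'D' x 1 -> '1D'

RLE = 2D2A3G1D


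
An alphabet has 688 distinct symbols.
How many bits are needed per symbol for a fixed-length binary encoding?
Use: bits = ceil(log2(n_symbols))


log2(688) = 9.4263
Bracket: 2^9 = 512 < 688 <= 2^10 = 1024
So ceil(log2(688)) = 10

bits = ceil(log2(688)) = ceil(9.4263) = 10 bits


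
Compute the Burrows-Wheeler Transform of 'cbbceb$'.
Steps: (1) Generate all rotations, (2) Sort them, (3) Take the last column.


Rotations (sorted):
  0: $cbbceb -> last char: b
  1: b$cbbce -> last char: e
  2: bbceb$c -> last char: c
  3: bceb$cb -> last char: b
  4: cbbceb$ -> last char: $
  5: ceb$cbb -> last char: b
  6: eb$cbbc -> last char: c


BWT = becb$bc


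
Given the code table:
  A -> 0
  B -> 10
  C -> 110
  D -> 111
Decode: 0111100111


Decoding:
0 -> A
111 -> D
10 -> B
0 -> A
111 -> D


Result: ADBAD


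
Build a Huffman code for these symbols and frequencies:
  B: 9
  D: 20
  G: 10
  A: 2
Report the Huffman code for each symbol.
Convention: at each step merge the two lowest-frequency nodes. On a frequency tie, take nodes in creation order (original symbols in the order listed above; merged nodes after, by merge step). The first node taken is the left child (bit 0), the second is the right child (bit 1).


Huffman tree construction:
Step 1: Merge A(2) + B(9) = 11
Step 2: Merge G(10) + (A+B)(11) = 21
Step 3: Merge D(20) + (G+(A+B))(21) = 41
Read each symbol's code off the tree from the root (left child = 0, right child = 1).

Codes:
  B: 111 (length 3)
  D: 0 (length 1)
  G: 10 (length 2)
  A: 110 (length 3)
Average code length: 73/41 = 1.7805 bits/symbol


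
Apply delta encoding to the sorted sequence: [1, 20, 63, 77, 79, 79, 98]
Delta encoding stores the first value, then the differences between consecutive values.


First value: 1
Deltas:
  20 - 1 = 19
  63 - 20 = 43
  77 - 63 = 14
  79 - 77 = 2
  79 - 79 = 0
  98 - 79 = 19


Delta encoded: [1, 19, 43, 14, 2, 0, 19]


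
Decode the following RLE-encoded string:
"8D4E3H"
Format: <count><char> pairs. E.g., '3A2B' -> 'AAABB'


Expanding each <count><char> pair:
  8D -> 'DDDDDDDD'
  4E -> 'EEEE'
  3H -> 'HHH'

Decoded = DDDDDDDDEEEEHHH


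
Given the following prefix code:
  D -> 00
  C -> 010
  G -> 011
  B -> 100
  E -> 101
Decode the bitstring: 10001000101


Decoding step by step:
Bits 100 -> B
Bits 010 -> C
Bits 00 -> D
Bits 101 -> E


Decoded message: BCDE


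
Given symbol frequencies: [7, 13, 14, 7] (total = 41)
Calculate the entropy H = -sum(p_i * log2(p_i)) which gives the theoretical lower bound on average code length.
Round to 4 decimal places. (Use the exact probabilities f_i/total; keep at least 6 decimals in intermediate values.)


Per-symbol terms -p_i * log2(p_i) with p_i = f_i/41:
  p = 7/41 = 0.170732: log2(p) = -2.550197, -p*log2(p) = 0.435400
  p = 13/41 = 0.317073: log2(p) = -1.657112, -p*log2(p) = 0.525426
  p = 14/41 = 0.341463: log2(p) = -1.550197, -p*log2(p) = 0.529336
  p = 7/41 = 0.170732: log2(p) = -2.550197, -p*log2(p) = 0.435400
H = 0.435400 + 0.525426 + 0.529336 + 0.435400 = 1.925562

H = 1.9256 bits/symbol


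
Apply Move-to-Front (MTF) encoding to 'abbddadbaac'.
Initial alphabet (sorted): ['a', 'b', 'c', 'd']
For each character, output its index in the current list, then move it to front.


MTF encoding:
'a': index 0 in ['a', 'b', 'c', 'd'] -> ['a', 'b', 'c', 'd']
'b': index 1 in ['a', 'b', 'c', 'd'] -> ['b', 'a', 'c', 'd']
'b': index 0 in ['b', 'a', 'c', 'd'] -> ['b', 'a', 'c', 'd']
'd': index 3 in ['b', 'a', 'c', 'd'] -> ['d', 'b', 'a', 'c']
'd': index 0 in ['d', 'b', 'a', 'c'] -> ['d', 'b', 'a', 'c']
'a': index 2 in ['d', 'b', 'a', 'c'] -> ['a', 'd', 'b', 'c']
'd': index 1 in ['a', 'd', 'b', 'c'] -> ['d', 'a', 'b', 'c']
'b': index 2 in ['d', 'a', 'b', 'c'] -> ['b', 'd', 'a', 'c']
'a': index 2 in ['b', 'd', 'a', 'c'] -> ['a', 'b', 'd', 'c']
'a': index 0 in ['a', 'b', 'd', 'c'] -> ['a', 'b', 'd', 'c']
'c': index 3 in ['a', 'b', 'd', 'c'] -> ['c', 'a', 'b', 'd']


Output: [0, 1, 0, 3, 0, 2, 1, 2, 2, 0, 3]


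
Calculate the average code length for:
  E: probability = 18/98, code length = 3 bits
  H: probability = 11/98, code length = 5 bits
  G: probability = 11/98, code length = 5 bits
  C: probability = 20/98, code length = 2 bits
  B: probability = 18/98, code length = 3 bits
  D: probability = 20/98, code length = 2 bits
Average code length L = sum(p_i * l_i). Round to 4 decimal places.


Weighted contributions p_i * l_i:
  E: (18/98) * 3 = 54/98
  H: (11/98) * 5 = 55/98
  G: (11/98) * 5 = 55/98
  C: (20/98) * 2 = 40/98
  B: (18/98) * 3 = 54/98
  D: (20/98) * 2 = 40/98
Sum = (54 + 55 + 55 + 40 + 54 + 40)/98 = 298/98

L = 298/98 = 3.0408 bits/symbol


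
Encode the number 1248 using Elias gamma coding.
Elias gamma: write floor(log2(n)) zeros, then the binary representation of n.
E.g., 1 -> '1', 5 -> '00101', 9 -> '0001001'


num_bits = floor(log2(1248)) + 1 = 11
leading_zeros = num_bits - 1 = 10
binary(1248) = 10011100000

Elias gamma(1248) = '0000000000' + '10011100000' = 000000000010011100000 (21 bits)


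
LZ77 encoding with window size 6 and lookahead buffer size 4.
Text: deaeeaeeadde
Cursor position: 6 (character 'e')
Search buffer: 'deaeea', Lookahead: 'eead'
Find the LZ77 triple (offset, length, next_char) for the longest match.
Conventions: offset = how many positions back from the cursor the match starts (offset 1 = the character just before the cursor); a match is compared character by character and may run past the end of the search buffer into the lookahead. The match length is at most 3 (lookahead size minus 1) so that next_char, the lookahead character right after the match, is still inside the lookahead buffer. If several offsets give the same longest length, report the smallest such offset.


Try each offset into the search buffer:
  offset=1 (pos 5, char 'a'): match length 0
  offset=2 (pos 4, char 'e'): match length 1
  offset=3 (pos 3, char 'e'): match length 3
  offset=4 (pos 2, char 'a'): match length 0
  offset=5 (pos 1, char 'e'): match length 1
  offset=6 (pos 0, char 'd'): match length 0
Longest match has length 3 at offset 3.
next_char = character at position 6 + 3 = 9 -> 'd'

Best match: offset=3, length=3 (matching 'eea' starting at position 3)
LZ77 triple: (3, 3, 'd')


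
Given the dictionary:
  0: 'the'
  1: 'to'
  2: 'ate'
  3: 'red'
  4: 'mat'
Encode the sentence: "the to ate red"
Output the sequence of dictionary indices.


Look up each word in the dictionary:
  'the' -> 0
  'to' -> 1
  'ate' -> 2
  'red' -> 3

Encoded: [0, 1, 2, 3]


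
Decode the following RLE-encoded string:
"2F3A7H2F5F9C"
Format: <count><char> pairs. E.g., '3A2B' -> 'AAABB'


Expanding each <count><char> pair:
  2F -> 'FF'
  3A -> 'AAA'
  7H -> 'HHHHHHH'
  2F -> 'FF'
  5F -> 'FFFFF'
  9C -> 'CCCCCCCCC'

Decoded = FFAAAHHHHHHHFFFFFFFCCCCCCCCC


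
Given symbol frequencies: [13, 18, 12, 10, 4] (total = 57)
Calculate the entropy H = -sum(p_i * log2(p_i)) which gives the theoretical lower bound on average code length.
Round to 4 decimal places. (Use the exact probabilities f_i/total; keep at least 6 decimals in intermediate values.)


Per-symbol terms -p_i * log2(p_i) with p_i = f_i/57:
  p = 13/57 = 0.228070: log2(p) = -2.132450, -p*log2(p) = 0.486348
  p = 18/57 = 0.315789: log2(p) = -1.662965, -p*log2(p) = 0.525147
  p = 12/57 = 0.210526: log2(p) = -2.247928, -p*log2(p) = 0.473248
  p = 10/57 = 0.175439: log2(p) = -2.510962, -p*log2(p) = 0.440520
  p = 4/57 = 0.070175: log2(p) = -3.832890, -p*log2(p) = 0.268975
H = 0.486348 + 0.525147 + 0.473248 + 0.440520 + 0.268975 = 2.194238

H = 2.1942 bits/symbol


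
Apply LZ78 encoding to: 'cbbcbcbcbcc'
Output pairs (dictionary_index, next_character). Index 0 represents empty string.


LZ78 encoding steps:
Dictionary: {0: ''}
Step 1: w='' (idx 0), next='c' -> output (0, 'c'), add 'c' as idx 1
Step 2: w='' (idx 0), next='b' -> output (0, 'b'), add 'b' as idx 2
Step 3: w='b' (idx 2), next='c' -> output (2, 'c'), add 'bc' as idx 3
Step 4: w='bc' (idx 3), next='b' -> output (3, 'b'), add 'bcb' as idx 4
Step 5: w='c' (idx 1), next='b' -> output (1, 'b'), add 'cb' as idx 5
Step 6: w='c' (idx 1), next='c' -> output (1, 'c'), add 'cc' as idx 6


Encoded: [(0, 'c'), (0, 'b'), (2, 'c'), (3, 'b'), (1, 'b'), (1, 'c')]


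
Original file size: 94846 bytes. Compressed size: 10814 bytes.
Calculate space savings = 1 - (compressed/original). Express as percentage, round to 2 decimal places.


ratio = compressed/original = 10814/94846 = 0.114016
savings = 1 - ratio = 1 - 0.114016 = 0.885984
as a percentage: 0.885984 * 100 = 88.6%

Space savings = 1 - 10814/94846 = 88.6%


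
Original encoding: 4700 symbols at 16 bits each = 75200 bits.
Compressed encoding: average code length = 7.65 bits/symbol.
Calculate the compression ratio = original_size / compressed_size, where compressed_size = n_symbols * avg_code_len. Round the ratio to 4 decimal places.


original_size = n_symbols * orig_bits = 4700 * 16 = 75200 bits
compressed_size = n_symbols * avg_code_len = 4700 * 7.65 = 35955.0 bits
ratio = original_size / compressed_size = 75200 / 35955.0 = 2.0915

Compression ratio = 2.0915


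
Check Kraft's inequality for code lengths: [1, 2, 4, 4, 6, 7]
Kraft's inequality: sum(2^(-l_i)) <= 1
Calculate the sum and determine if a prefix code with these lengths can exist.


Sum = 2^(-1) + 2^(-2) + 2^(-4) + 2^(-4) + 2^(-6) + 2^(-7)
    = 0.5 + 0.25 + 0.0625 + 0.0625 + 0.015625 + 0.0078125
    = 115/128 = 0.8984375
Since 0.8984375 <= 1, Kraft's inequality IS satisfied.
A prefix code with these lengths CAN exist.

Kraft sum = 0.8984375. Satisfied.


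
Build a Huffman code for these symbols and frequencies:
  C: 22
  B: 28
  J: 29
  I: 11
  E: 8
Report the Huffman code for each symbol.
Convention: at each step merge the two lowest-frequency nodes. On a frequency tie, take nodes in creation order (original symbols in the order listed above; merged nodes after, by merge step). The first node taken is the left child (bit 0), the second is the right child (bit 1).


Huffman tree construction:
Step 1: Merge E(8) + I(11) = 19
Step 2: Merge (E+I)(19) + C(22) = 41
Step 3: Merge B(28) + J(29) = 57
Step 4: Merge ((E+I)+C)(41) + (B+J)(57) = 98
Read each symbol's code off the tree from the root (left child = 0, right child = 1).

Codes:
  C: 01 (length 2)
  B: 10 (length 2)
  J: 11 (length 2)
  I: 001 (length 3)
  E: 000 (length 3)
Average code length: 215/98 = 2.1939 bits/symbol


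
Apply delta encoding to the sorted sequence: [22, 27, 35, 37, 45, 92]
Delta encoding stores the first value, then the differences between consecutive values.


First value: 22
Deltas:
  27 - 22 = 5
  35 - 27 = 8
  37 - 35 = 2
  45 - 37 = 8
  92 - 45 = 47


Delta encoded: [22, 5, 8, 2, 8, 47]


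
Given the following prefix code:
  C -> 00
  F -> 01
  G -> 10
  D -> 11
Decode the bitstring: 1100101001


Decoding step by step:
Bits 11 -> D
Bits 00 -> C
Bits 10 -> G
Bits 10 -> G
Bits 01 -> F


Decoded message: DCGGF


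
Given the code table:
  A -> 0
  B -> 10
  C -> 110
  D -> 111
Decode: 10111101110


Decoding:
10 -> B
111 -> D
10 -> B
111 -> D
0 -> A


Result: BDBDA


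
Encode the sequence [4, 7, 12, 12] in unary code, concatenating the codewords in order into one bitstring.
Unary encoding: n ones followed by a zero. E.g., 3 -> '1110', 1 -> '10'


Encode each number as n ones followed by a terminating 0:
  4 -> 11110 (5 bits)
  7 -> 11111110 (8 bits)
  12 -> 1111111111110 (13 bits)
  12 -> 1111111111110 (13 bits)
Total length = 5 + 8 + 13 + 13 = 39 bits.

Unary([4, 7, 12, 12]) = 111101111111011111111111101111111111110 (39 bits)


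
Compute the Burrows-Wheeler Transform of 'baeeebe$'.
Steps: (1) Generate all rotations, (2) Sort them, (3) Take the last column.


Rotations (sorted):
  0: $baeeebe -> last char: e
  1: aeeebe$b -> last char: b
  2: baeeebe$ -> last char: $
  3: be$baeee -> last char: e
  4: e$baeeeb -> last char: b
  5: ebe$baee -> last char: e
  6: eebe$bae -> last char: e
  7: eeebe$ba -> last char: a


BWT = eb$ebeea


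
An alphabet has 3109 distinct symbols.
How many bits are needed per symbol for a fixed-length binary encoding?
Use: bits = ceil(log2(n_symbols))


log2(3109) = 11.6022
Bracket: 2^11 = 2048 < 3109 <= 2^12 = 4096
So ceil(log2(3109)) = 12

bits = ceil(log2(3109)) = ceil(11.6022) = 12 bits


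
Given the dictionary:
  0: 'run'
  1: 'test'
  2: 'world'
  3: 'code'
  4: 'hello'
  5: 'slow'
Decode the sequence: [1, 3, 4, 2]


Look up each index in the dictionary:
  1 -> 'test'
  3 -> 'code'
  4 -> 'hello'
  2 -> 'world'

Decoded: "test code hello world"


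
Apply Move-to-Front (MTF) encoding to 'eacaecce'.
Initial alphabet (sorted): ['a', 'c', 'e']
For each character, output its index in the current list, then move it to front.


MTF encoding:
'e': index 2 in ['a', 'c', 'e'] -> ['e', 'a', 'c']
'a': index 1 in ['e', 'a', 'c'] -> ['a', 'e', 'c']
'c': index 2 in ['a', 'e', 'c'] -> ['c', 'a', 'e']
'a': index 1 in ['c', 'a', 'e'] -> ['a', 'c', 'e']
'e': index 2 in ['a', 'c', 'e'] -> ['e', 'a', 'c']
'c': index 2 in ['e', 'a', 'c'] -> ['c', 'e', 'a']
'c': index 0 in ['c', 'e', 'a'] -> ['c', 'e', 'a']
'e': index 1 in ['c', 'e', 'a'] -> ['e', 'c', 'a']


Output: [2, 1, 2, 1, 2, 2, 0, 1]


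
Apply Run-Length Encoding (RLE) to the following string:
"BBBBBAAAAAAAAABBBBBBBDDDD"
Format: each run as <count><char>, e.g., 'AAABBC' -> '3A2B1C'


Scanning runs left to right:
  i=0: run of 'B' x 5 -> '5B'
  i=5: run of 'A' x 9 -> '9A'
  i=14: run of 'B' x 7 -> '7B'
  i=21: run of 'D' x 4 -> '4D'

RLE = 5B9A7B4D


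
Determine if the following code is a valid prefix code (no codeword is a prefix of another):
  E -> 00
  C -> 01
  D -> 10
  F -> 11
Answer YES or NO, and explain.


Checking each pair (does one codeword prefix another?):
  E='00' vs C='01': no prefix
  E='00' vs D='10': no prefix
  E='00' vs F='11': no prefix
  C='01' vs E='00': no prefix
  C='01' vs D='10': no prefix
  C='01' vs F='11': no prefix
  D='10' vs E='00': no prefix
  D='10' vs C='01': no prefix
  D='10' vs F='11': no prefix
  F='11' vs E='00': no prefix
  F='11' vs C='01': no prefix
  F='11' vs D='10': no prefix
No violation found over all pairs.

YES -- this is a valid prefix code. No codeword is a prefix of any other codeword.


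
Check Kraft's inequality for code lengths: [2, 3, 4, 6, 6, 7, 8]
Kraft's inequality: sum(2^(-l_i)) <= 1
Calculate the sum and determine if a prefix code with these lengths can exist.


Sum = 2^(-2) + 2^(-3) + 2^(-4) + 2^(-6) + 2^(-6) + 2^(-7) + 2^(-8)
    = 0.25 + 0.125 + 0.0625 + 0.015625 + 0.015625 + 0.0078125 + 0.00390625
    = 123/256 = 0.48046875
Since 0.48046875 <= 1, Kraft's inequality IS satisfied.
A prefix code with these lengths CAN exist.

Kraft sum = 0.48046875. Satisfied.


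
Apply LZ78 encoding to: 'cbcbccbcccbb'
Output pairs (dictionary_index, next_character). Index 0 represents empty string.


LZ78 encoding steps:
Dictionary: {0: ''}
Step 1: w='' (idx 0), next='c' -> output (0, 'c'), add 'c' as idx 1
Step 2: w='' (idx 0), next='b' -> output (0, 'b'), add 'b' as idx 2
Step 3: w='c' (idx 1), next='b' -> output (1, 'b'), add 'cb' as idx 3
Step 4: w='c' (idx 1), next='c' -> output (1, 'c'), add 'cc' as idx 4
Step 5: w='b' (idx 2), next='c' -> output (2, 'c'), add 'bc' as idx 5
Step 6: w='cc' (idx 4), next='b' -> output (4, 'b'), add 'ccb' as idx 6
Step 7: w='b' (idx 2), end of input -> output (2, '')


Encoded: [(0, 'c'), (0, 'b'), (1, 'b'), (1, 'c'), (2, 'c'), (4, 'b'), (2, '')]


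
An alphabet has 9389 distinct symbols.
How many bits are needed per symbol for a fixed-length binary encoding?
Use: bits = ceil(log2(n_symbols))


log2(9389) = 13.1968
Bracket: 2^13 = 8192 < 9389 <= 2^14 = 16384
So ceil(log2(9389)) = 14

bits = ceil(log2(9389)) = ceil(13.1968) = 14 bits


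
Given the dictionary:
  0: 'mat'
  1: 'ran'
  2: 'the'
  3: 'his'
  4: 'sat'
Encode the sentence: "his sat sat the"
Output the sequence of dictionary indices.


Look up each word in the dictionary:
  'his' -> 3
  'sat' -> 4
  'sat' -> 4
  'the' -> 2

Encoded: [3, 4, 4, 2]


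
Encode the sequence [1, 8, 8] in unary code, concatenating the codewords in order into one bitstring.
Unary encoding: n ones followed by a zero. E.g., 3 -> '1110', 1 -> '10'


Encode each number as n ones followed by a terminating 0:
  1 -> 10 (2 bits)
  8 -> 111111110 (9 bits)
  8 -> 111111110 (9 bits)
Total length = 2 + 9 + 9 = 20 bits.

Unary([1, 8, 8]) = 10111111110111111110 (20 bits)


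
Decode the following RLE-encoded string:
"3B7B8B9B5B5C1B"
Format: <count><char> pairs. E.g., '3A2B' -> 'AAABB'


Expanding each <count><char> pair:
  3B -> 'BBB'
  7B -> 'BBBBBBB'
  8B -> 'BBBBBBBB'
  9B -> 'BBBBBBBBB'
  5B -> 'BBBBB'
  5C -> 'CCCCC'
  1B -> 'B'

Decoded = BBBBBBBBBBBBBBBBBBBBBBBBBBBBBBBBCCCCCB


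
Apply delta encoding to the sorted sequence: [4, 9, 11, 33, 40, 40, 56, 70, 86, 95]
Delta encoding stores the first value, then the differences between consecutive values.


First value: 4
Deltas:
  9 - 4 = 5
  11 - 9 = 2
  33 - 11 = 22
  40 - 33 = 7
  40 - 40 = 0
  56 - 40 = 16
  70 - 56 = 14
  86 - 70 = 16
  95 - 86 = 9


Delta encoded: [4, 5, 2, 22, 7, 0, 16, 14, 16, 9]


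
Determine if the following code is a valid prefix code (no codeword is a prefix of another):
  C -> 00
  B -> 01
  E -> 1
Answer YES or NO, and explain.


Checking each pair (does one codeword prefix another?):
  C='00' vs B='01': no prefix
  C='00' vs E='1': no prefix
  B='01' vs C='00': no prefix
  B='01' vs E='1': no prefix
  E='1' vs C='00': no prefix
  E='1' vs B='01': no prefix
No violation found over all pairs.

YES -- this is a valid prefix code. No codeword is a prefix of any other codeword.
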